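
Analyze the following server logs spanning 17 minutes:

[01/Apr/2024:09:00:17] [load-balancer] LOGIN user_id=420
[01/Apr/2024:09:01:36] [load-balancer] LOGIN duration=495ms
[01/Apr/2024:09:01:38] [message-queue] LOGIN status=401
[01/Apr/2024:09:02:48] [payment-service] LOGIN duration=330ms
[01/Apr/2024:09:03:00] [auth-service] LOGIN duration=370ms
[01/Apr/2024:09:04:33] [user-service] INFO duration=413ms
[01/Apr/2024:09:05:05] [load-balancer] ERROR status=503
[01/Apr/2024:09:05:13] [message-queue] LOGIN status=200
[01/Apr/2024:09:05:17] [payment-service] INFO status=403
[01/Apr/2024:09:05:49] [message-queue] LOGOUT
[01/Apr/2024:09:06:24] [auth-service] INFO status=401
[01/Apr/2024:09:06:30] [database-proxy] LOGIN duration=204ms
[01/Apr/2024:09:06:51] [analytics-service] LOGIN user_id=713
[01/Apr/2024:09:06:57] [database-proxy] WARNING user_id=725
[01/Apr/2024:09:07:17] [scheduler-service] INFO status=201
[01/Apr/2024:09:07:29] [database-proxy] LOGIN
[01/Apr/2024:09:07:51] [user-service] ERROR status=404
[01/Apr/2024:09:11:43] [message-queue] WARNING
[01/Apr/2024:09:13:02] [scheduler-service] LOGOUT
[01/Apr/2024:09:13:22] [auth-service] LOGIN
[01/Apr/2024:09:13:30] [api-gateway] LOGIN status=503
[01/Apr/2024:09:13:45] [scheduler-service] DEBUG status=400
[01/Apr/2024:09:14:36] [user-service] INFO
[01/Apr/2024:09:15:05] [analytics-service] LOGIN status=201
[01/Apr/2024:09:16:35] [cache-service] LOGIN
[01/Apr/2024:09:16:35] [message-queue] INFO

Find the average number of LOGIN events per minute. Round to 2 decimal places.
0.76

To calculate the rate:

1. Count total LOGIN events: 13
2. Total time period: 17 minutes
3. Rate = 13 / 17 = 0.76 events per minute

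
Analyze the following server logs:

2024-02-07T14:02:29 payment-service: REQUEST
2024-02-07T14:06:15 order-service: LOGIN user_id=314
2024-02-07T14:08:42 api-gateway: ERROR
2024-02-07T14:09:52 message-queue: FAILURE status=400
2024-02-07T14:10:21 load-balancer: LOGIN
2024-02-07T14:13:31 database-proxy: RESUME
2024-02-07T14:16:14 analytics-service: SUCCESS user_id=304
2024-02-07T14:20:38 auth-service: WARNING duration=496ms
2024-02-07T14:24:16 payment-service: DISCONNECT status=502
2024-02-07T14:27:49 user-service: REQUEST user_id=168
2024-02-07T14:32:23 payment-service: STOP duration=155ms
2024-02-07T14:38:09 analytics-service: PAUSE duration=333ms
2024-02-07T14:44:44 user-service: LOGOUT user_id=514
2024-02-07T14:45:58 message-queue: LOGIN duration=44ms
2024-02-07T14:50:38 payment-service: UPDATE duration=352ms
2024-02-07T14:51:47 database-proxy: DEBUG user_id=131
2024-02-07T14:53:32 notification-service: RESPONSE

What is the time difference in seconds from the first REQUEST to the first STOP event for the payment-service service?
1794

To find the time between events:

1. Locate the first REQUEST event for payment-service: 2024-02-07T14:02:29
2. Locate the first STOP event for payment-service: 2024-02-07T14:32:23
3. Calculate the difference: 2024-02-07T14:32:23 - 2024-02-07T14:02:29 = 1794 seconds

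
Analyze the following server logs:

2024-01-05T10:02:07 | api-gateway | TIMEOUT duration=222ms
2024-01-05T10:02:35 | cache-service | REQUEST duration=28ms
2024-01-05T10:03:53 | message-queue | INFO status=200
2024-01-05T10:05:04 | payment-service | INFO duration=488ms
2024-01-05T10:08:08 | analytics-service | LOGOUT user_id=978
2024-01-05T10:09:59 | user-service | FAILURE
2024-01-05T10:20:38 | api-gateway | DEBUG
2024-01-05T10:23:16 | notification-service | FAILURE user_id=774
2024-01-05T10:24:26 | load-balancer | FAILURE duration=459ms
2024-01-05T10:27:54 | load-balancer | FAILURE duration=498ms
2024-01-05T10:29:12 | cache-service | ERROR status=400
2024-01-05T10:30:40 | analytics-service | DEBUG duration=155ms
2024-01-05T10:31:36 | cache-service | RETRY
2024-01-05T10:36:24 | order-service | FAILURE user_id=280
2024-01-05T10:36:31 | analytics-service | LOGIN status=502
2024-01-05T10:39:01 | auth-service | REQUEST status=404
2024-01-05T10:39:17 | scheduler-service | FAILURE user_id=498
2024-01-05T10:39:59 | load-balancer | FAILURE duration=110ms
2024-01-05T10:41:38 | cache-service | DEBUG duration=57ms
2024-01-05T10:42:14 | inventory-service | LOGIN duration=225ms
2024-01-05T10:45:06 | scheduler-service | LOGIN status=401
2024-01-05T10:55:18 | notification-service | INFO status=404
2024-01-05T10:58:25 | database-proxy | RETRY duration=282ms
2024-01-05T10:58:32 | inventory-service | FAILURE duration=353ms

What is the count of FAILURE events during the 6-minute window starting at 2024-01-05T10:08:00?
1

To count events in the time window:

1. Window boundaries: 2024-01-05T10:08:00 to 2024-01-05T10:14:00
2. Filter for FAILURE events within this window
3. Count matching events: 1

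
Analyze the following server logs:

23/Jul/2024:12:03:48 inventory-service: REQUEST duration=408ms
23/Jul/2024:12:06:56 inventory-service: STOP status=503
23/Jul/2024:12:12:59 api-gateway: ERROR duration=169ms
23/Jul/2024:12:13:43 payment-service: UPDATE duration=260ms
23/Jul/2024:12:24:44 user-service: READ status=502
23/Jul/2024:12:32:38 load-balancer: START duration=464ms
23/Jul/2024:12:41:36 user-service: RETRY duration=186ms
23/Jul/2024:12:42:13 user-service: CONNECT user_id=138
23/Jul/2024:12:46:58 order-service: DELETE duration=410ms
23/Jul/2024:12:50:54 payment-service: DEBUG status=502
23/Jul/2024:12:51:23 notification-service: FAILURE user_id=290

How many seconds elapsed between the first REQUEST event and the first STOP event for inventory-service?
188

To find the time between events:

1. Locate the first REQUEST event for inventory-service: 23/Jul/2024:12:03:48
2. Locate the first STOP event for inventory-service: 23/Jul/2024:12:06:56
3. Calculate the difference: 23/Jul/2024:12:06:56 - 23/Jul/2024:12:03:48 = 188 seconds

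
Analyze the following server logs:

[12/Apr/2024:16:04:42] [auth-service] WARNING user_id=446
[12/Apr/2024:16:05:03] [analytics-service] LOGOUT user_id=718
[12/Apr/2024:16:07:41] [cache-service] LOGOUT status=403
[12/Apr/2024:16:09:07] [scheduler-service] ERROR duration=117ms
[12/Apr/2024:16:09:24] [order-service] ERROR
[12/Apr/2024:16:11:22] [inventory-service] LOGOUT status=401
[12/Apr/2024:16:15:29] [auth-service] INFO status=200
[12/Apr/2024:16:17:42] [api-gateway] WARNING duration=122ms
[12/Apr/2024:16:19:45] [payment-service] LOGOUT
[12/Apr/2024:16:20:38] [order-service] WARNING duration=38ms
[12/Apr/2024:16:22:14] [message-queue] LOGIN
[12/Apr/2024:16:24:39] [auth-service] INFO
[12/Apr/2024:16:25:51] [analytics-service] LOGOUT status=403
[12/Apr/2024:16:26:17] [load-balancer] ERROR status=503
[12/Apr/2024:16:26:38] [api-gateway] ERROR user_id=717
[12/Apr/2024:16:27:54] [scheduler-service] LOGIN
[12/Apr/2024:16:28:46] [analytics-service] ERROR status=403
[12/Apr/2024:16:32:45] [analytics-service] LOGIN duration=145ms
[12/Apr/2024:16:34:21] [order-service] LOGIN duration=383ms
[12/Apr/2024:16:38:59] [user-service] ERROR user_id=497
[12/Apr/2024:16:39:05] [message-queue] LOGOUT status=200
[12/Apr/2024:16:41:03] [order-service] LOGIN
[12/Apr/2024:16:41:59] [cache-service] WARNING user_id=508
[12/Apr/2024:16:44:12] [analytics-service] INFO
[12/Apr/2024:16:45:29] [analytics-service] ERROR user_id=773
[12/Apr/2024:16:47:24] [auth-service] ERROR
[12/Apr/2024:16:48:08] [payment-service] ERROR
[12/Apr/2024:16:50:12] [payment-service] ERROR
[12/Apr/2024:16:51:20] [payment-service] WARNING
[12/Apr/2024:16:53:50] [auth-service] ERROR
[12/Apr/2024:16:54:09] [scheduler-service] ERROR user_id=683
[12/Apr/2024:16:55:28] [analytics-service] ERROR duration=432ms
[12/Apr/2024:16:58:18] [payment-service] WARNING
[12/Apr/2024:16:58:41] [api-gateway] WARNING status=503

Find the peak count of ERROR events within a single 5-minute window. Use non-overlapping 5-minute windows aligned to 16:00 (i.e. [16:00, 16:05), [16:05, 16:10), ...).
3

To find the burst window:

1. Divide the log period into non-overlapping 5-minute windows starting at 16:00
2. Count ERROR events in each window
3. Find the window with maximum count
4. Maximum events in a window: 3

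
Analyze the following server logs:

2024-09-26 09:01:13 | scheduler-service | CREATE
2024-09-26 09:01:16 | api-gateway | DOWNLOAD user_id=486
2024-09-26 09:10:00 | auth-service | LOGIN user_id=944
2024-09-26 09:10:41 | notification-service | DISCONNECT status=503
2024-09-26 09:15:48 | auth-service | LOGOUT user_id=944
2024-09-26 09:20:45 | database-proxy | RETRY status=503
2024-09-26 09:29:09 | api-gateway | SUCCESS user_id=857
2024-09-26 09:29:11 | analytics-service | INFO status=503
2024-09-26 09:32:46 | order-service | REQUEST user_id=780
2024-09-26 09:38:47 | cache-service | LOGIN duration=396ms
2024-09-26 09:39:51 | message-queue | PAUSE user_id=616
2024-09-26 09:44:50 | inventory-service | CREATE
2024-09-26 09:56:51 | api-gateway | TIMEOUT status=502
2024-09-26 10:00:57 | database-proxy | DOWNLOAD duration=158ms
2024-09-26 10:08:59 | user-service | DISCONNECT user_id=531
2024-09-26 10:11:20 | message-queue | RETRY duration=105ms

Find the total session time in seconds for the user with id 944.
348

To calculate session duration:

1. Find LOGIN event for user_id=944: 2024-09-26 09:10:00
2. Find LOGOUT event for user_id=944: 2024-09-26 09:15:48
3. Session duration: 2024-09-26 09:15:48 - 2024-09-26 09:10:00 = 348 seconds (5 minutes)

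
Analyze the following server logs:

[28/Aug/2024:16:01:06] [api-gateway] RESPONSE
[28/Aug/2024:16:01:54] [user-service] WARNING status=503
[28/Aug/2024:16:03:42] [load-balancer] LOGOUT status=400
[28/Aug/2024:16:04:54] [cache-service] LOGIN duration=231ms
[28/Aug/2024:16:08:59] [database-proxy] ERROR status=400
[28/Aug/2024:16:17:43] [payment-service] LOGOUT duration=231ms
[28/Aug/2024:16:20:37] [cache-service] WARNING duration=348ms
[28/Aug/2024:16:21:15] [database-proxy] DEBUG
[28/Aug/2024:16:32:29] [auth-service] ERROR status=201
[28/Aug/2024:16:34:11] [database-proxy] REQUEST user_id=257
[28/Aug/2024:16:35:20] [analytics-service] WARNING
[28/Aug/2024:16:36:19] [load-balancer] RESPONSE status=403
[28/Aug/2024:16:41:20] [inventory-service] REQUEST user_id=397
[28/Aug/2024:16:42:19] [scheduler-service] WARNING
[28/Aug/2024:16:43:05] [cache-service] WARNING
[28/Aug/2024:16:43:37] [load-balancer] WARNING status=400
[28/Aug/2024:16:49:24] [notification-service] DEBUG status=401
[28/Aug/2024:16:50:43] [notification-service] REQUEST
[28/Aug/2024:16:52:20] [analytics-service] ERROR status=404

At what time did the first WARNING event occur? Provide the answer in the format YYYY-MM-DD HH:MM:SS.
2024-08-28 16:01:54

To find the first event:

1. Filter for all WARNING events
2. Sort by timestamp
3. Select the first one
4. Timestamp: 2024-08-28 16:01:54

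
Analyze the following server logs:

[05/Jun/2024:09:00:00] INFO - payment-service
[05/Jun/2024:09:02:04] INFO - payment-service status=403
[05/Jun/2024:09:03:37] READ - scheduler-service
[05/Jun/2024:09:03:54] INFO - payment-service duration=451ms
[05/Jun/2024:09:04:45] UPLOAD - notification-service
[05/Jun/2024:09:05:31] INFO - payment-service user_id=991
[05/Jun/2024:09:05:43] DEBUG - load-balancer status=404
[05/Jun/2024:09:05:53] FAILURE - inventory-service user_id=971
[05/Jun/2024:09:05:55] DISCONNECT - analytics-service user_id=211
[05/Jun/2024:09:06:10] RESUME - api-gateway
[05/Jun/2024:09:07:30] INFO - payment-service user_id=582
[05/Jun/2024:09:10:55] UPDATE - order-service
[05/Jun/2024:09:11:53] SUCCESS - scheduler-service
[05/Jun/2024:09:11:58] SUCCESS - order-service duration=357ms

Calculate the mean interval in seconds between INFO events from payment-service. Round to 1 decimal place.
112.5

To calculate average interval:

1. Find all INFO events for payment-service in order
2. Calculate time gaps between consecutive events
3. Compute mean of gaps: 450 / 4 = 112.5 seconds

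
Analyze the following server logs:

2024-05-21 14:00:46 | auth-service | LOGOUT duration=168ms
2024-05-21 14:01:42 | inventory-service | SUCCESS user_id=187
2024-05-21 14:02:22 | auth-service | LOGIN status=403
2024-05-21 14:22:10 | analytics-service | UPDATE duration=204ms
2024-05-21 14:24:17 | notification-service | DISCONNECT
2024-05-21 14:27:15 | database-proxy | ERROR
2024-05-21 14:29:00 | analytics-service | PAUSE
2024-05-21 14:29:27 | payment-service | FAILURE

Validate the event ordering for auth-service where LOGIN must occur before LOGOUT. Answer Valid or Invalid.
Invalid

To validate ordering:

1. Required order: LOGIN → LOGOUT
2. Rule: LOGIN must occur before LOGOUT
3. Check actual order of events for auth-service
4. Result: Invalid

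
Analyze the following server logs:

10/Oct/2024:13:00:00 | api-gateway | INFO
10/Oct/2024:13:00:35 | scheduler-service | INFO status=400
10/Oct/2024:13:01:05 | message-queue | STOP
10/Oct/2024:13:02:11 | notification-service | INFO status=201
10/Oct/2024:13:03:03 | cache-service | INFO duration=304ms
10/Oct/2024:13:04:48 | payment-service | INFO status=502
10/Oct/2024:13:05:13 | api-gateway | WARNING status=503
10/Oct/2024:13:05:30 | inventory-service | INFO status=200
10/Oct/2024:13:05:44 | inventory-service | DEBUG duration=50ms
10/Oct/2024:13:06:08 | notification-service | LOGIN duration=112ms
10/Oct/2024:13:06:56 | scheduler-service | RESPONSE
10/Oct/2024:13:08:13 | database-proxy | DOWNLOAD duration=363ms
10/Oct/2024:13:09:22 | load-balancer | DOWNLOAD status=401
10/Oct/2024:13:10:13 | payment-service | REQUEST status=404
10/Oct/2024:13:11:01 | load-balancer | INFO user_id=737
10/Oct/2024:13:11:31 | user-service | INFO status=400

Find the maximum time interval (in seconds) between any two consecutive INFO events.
331

To find the longest gap:

1. Extract all INFO events in chronological order
2. Calculate time differences between consecutive events
3. Find the maximum difference
4. Longest gap: 331 seconds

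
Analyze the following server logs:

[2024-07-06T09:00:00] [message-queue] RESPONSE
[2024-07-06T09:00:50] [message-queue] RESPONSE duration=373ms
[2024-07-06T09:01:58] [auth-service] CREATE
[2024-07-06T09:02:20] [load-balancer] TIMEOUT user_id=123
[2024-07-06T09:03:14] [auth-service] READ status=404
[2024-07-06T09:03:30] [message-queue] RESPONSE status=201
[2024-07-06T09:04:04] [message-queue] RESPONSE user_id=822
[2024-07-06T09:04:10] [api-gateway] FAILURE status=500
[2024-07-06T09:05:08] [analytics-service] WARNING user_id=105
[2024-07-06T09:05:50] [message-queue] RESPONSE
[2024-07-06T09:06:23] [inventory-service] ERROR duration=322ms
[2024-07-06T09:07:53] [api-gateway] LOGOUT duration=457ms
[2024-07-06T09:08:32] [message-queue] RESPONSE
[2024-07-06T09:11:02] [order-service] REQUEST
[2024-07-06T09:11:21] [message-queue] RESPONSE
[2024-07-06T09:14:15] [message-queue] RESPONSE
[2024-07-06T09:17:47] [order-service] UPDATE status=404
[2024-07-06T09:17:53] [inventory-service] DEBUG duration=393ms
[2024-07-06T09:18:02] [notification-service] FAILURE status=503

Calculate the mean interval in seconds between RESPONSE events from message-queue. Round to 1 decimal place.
122.1

To calculate average interval:

1. Find all RESPONSE events for message-queue in order
2. Calculate time gaps between consecutive events
3. Compute mean of gaps: 855 / 7 = 122.1 seconds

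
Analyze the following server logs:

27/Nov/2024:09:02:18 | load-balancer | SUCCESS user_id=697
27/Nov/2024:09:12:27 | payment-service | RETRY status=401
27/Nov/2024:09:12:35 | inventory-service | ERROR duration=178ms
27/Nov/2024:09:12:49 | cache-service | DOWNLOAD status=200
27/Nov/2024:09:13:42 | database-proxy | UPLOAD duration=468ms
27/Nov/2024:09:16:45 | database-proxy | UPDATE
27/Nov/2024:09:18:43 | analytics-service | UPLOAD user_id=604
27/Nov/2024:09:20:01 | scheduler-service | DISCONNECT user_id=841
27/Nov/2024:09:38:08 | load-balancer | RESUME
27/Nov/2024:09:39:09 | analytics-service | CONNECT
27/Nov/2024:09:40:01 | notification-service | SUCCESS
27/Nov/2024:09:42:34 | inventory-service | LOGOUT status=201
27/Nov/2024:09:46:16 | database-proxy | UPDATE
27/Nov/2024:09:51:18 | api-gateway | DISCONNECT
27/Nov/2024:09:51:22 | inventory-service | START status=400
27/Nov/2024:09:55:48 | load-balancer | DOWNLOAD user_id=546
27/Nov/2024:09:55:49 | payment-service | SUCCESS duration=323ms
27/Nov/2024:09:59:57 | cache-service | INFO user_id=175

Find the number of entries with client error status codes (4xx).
2

To find matching entries:

1. Pattern to match: client error status codes (4xx)
2. Scan each log entry for the pattern
3. Count matches: 2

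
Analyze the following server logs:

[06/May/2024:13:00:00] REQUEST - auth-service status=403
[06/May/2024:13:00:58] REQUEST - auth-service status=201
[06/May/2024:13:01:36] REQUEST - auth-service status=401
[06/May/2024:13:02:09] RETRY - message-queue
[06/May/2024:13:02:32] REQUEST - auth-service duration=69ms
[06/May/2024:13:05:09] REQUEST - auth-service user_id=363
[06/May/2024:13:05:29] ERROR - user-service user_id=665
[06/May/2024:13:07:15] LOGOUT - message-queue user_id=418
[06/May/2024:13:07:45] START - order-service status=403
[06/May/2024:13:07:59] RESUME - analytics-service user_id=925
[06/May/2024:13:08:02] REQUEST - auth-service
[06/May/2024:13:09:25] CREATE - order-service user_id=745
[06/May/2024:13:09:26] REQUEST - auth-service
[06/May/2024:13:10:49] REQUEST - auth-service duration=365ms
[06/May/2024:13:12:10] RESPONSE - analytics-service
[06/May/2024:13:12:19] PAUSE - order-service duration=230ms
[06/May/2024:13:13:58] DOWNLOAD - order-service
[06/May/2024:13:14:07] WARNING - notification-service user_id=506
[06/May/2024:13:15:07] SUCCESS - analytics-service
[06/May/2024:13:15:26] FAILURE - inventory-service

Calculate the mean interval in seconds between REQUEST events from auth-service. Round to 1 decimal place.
92.7

To calculate average interval:

1. Find all REQUEST events for auth-service in order
2. Calculate time gaps between consecutive events
3. Compute mean of gaps: 649 / 7 = 92.7 seconds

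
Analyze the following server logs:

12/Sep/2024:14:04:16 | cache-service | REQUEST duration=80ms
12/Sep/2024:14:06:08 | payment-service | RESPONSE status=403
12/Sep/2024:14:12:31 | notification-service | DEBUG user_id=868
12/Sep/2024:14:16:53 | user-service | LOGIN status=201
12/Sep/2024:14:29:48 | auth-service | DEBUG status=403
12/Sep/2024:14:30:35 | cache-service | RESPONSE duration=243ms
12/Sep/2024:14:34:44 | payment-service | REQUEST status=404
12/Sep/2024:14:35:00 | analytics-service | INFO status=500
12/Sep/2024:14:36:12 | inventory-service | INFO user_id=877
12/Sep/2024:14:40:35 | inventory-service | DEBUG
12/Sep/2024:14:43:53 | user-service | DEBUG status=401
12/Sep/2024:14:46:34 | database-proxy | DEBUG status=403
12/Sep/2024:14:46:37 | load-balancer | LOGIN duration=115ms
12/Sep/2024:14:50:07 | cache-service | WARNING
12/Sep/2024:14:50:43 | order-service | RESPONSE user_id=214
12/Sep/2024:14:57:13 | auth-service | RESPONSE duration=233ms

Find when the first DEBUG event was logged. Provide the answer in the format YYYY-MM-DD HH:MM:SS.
2024-09-12 14:12:31

To find the first event:

1. Filter for all DEBUG events
2. Sort by timestamp
3. Select the first one
4. Timestamp: 2024-09-12 14:12:31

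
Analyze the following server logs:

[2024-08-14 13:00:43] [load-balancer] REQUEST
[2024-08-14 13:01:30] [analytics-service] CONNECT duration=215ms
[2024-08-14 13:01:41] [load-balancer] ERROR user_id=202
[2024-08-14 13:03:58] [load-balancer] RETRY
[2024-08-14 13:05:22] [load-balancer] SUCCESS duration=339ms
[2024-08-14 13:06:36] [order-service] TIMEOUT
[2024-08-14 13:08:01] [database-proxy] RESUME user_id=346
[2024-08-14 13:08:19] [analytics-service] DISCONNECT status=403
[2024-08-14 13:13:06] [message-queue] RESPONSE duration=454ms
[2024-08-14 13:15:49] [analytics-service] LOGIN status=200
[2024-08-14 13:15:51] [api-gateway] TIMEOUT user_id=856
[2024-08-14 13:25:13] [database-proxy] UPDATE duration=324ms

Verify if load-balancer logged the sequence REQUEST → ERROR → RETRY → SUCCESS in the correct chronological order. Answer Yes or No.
Yes

To verify sequence order:

1. Find all events in sequence REQUEST → ERROR → RETRY → SUCCESS for load-balancer
2. Extract their timestamps
3. Check if timestamps are in ascending order
4. Result: Yes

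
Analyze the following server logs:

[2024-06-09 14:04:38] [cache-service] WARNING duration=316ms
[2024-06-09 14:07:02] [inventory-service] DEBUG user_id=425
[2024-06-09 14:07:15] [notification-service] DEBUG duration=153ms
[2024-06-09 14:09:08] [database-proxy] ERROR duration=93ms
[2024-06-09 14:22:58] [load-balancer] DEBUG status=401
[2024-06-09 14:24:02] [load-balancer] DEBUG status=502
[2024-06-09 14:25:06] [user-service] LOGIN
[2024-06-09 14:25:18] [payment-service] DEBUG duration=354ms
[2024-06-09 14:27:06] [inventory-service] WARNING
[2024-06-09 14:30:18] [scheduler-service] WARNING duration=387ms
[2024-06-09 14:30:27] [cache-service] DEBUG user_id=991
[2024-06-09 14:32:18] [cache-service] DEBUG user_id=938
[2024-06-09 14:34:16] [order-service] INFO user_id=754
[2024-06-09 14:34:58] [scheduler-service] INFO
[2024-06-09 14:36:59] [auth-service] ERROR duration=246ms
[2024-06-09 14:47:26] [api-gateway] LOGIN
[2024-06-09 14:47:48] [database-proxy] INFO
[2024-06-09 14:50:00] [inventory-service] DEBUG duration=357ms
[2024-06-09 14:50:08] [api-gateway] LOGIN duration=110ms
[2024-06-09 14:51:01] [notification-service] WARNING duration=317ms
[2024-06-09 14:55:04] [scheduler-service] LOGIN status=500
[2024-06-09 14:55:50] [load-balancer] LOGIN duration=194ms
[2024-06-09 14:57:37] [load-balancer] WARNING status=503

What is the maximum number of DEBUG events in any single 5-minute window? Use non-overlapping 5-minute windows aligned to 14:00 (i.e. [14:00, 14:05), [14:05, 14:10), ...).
2

To find the burst window:

1. Divide the log period into non-overlapping 5-minute windows starting at 14:00
2. Count DEBUG events in each window
3. Find the window with maximum count
4. Maximum events in a window: 2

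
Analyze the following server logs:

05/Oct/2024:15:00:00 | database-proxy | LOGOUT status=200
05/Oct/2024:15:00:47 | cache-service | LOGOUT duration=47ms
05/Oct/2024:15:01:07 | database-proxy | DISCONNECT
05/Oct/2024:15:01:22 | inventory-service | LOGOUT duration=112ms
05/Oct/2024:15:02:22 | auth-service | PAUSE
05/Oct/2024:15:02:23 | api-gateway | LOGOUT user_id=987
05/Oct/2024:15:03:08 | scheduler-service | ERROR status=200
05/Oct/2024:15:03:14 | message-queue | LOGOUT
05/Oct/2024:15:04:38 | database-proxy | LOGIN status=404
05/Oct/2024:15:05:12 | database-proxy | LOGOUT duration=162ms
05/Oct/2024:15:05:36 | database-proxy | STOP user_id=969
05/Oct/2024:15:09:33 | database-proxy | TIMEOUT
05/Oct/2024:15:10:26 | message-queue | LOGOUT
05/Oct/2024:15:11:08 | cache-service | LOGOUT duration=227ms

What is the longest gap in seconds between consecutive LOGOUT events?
314

To find the longest gap:

1. Extract all LOGOUT events in chronological order
2. Calculate time differences between consecutive events
3. Find the maximum difference
4. Longest gap: 314 seconds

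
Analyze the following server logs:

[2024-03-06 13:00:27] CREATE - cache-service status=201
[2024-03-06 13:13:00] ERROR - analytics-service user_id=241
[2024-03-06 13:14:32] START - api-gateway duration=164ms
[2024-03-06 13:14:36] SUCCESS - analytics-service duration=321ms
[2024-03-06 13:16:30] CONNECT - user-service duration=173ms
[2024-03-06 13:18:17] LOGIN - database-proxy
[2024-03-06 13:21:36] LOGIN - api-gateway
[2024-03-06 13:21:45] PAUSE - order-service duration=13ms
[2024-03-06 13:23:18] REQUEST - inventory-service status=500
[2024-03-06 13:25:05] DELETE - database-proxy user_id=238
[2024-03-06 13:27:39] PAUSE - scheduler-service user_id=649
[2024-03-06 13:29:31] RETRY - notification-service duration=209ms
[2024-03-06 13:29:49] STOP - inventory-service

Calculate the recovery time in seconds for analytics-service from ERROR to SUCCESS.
96

To calculate recovery time:

1. Find ERROR event for analytics-service: 2024-03-06 13:13:00
2. Find next SUCCESS event for analytics-service: 2024-03-06 13:14:36
3. Recovery time: 2024-03-06 13:14:36 - 2024-03-06 13:13:00 = 96 seconds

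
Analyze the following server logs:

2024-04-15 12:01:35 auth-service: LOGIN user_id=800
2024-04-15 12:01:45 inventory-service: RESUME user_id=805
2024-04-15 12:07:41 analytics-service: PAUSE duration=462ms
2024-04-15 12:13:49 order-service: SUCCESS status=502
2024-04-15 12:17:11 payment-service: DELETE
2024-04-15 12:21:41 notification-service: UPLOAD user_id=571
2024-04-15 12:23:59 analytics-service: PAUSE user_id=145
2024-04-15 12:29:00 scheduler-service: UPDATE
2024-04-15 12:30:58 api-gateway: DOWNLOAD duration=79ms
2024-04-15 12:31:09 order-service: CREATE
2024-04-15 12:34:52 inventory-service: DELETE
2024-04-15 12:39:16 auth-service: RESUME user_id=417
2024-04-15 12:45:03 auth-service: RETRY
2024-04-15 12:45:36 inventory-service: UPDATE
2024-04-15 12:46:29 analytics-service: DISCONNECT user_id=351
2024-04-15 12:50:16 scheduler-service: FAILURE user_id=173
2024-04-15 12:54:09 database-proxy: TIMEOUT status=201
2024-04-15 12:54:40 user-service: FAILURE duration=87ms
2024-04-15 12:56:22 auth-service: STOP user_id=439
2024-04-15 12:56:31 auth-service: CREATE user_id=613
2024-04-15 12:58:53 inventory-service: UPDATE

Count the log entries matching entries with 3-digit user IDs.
9

To find matching entries:

1. Pattern to match: entries with 3-digit user IDs
2. Scan each log entry for the pattern
3. Count matches: 9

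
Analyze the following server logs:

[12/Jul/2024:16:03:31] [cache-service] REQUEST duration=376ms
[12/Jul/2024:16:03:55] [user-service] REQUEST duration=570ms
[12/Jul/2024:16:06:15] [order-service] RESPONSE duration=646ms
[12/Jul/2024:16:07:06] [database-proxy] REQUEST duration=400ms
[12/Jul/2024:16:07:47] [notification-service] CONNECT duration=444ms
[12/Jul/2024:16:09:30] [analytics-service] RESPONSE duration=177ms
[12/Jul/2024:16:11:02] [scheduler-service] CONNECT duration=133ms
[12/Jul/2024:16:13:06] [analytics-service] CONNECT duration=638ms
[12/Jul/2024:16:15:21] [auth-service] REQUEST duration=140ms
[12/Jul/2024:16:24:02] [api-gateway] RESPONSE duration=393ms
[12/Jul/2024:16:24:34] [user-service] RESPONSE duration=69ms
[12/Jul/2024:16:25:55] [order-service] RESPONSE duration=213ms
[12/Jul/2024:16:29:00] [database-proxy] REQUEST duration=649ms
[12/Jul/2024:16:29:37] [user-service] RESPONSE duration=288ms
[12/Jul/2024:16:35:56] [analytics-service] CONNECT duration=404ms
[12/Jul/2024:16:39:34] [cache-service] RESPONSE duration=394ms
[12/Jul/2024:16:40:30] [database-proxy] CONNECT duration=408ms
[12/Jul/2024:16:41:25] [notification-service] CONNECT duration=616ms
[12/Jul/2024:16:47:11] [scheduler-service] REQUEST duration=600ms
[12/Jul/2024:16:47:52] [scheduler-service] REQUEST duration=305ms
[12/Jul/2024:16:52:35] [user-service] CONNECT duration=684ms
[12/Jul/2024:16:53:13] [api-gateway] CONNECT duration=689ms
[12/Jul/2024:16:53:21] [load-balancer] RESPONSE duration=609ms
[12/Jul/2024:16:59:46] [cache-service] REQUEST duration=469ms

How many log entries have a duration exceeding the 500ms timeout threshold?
9

To count timeouts:

1. Threshold: 500ms
2. Extract duration from each log entry
3. Count entries where duration > 500
4. Timeout count: 9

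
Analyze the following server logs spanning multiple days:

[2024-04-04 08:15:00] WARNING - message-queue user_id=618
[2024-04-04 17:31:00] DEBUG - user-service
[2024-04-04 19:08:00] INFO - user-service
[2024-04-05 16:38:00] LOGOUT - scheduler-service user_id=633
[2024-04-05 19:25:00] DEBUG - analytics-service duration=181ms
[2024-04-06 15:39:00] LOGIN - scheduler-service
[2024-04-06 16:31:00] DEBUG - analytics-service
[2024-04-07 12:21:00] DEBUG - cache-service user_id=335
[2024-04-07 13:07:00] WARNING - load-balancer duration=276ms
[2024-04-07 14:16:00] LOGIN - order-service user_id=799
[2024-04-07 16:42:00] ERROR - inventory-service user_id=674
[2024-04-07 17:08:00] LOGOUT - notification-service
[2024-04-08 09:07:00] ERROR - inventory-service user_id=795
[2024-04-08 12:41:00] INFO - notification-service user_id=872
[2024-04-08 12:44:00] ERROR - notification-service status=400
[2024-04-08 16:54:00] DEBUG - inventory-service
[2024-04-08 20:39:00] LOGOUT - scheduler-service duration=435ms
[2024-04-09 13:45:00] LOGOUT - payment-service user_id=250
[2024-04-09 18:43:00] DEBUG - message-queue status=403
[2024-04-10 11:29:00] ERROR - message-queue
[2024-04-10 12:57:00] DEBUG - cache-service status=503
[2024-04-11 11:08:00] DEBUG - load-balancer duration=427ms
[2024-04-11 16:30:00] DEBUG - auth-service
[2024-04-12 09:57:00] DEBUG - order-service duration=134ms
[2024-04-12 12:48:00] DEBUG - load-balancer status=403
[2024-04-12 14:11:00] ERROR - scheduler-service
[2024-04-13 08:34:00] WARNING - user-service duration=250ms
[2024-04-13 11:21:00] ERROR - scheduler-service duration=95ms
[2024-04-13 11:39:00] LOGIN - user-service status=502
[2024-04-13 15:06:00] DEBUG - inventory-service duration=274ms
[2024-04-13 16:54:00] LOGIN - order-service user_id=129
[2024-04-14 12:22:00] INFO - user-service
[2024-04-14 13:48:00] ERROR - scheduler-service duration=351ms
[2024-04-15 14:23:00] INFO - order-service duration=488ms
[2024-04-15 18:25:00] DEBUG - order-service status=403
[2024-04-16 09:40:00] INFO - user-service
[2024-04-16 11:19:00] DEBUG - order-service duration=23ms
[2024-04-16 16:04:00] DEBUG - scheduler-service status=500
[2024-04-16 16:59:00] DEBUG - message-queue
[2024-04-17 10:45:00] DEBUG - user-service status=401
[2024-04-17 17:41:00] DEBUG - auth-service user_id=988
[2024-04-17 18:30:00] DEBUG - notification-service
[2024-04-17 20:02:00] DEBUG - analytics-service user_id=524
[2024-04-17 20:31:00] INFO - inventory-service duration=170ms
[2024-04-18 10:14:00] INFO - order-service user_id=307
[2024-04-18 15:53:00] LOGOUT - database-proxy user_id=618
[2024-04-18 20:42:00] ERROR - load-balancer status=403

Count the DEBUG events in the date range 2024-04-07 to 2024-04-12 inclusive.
8

To filter by date range:

1. Date range: 2024-04-07 through 2024-04-12, both dates inclusive
2. Filter for DEBUG events whose date falls in this range
3. Count matching events: 8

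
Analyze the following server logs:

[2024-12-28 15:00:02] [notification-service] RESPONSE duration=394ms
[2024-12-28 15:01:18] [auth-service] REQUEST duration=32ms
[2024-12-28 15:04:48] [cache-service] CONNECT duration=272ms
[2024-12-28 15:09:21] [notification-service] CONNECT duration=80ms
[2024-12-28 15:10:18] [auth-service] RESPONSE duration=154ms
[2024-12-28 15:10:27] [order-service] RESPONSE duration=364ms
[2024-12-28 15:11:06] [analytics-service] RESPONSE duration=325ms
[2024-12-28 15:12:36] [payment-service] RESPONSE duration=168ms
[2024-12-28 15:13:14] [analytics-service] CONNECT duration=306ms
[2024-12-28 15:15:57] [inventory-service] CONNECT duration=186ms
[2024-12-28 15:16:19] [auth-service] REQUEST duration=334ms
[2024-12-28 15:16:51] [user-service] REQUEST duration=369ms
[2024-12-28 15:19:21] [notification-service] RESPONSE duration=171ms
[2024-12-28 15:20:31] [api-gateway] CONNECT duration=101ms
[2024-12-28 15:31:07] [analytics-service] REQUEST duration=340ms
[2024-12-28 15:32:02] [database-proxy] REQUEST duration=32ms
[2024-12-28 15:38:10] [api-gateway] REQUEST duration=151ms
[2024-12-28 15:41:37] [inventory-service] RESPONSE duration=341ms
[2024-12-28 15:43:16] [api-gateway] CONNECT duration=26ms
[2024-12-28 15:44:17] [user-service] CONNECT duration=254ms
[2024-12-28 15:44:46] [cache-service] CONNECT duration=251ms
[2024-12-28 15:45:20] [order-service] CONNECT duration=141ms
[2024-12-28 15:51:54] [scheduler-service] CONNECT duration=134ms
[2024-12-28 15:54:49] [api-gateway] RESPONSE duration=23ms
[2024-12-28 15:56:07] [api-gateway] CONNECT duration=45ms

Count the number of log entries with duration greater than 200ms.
11

To count timeouts:

1. Threshold: 200ms
2. Extract duration from each log entry
3. Count entries where duration > 200
4. Timeout count: 11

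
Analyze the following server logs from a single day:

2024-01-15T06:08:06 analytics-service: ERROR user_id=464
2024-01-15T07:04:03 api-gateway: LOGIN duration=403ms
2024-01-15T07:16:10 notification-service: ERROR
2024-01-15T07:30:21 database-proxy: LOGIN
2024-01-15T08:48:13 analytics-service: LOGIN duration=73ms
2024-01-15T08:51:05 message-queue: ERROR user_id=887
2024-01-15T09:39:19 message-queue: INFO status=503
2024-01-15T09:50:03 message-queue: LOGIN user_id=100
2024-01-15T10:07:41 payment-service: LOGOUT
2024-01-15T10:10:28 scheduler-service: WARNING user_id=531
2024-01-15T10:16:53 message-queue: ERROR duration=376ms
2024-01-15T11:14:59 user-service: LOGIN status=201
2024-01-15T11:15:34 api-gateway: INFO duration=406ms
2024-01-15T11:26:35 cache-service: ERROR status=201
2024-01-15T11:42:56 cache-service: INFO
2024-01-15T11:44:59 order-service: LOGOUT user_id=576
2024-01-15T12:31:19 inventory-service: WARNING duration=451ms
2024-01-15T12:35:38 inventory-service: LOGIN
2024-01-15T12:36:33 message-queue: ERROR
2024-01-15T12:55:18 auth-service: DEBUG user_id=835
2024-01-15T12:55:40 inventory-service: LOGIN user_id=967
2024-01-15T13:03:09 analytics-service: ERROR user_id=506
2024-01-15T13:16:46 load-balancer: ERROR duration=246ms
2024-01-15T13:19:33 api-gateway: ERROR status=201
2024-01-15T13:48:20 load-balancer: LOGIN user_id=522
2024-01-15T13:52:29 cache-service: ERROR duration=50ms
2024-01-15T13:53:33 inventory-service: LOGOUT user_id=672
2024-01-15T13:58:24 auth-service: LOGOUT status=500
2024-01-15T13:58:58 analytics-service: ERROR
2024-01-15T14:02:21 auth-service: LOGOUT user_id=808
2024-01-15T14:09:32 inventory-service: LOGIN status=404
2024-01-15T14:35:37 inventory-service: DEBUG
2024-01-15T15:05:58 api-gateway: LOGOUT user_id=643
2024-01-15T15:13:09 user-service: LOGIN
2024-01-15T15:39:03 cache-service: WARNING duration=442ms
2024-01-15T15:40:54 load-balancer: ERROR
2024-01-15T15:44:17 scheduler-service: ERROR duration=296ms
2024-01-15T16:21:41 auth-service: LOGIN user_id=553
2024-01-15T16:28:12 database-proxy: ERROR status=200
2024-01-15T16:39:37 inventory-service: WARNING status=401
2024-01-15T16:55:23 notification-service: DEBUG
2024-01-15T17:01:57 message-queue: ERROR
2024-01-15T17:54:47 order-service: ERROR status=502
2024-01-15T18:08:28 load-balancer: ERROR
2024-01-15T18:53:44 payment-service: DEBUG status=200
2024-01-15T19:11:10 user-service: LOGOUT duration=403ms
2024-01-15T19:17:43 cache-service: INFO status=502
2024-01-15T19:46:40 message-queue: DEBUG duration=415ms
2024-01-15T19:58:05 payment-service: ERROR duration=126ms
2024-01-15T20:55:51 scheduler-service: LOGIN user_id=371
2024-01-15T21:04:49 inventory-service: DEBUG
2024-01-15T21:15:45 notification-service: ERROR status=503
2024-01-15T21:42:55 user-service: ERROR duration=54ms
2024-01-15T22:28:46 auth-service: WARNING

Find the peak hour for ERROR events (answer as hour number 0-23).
13

To find the peak hour:

1. Group all ERROR events by hour
2. Count events in each hour
3. Find hour with maximum count
4. Peak hour: 13 (with 5 events)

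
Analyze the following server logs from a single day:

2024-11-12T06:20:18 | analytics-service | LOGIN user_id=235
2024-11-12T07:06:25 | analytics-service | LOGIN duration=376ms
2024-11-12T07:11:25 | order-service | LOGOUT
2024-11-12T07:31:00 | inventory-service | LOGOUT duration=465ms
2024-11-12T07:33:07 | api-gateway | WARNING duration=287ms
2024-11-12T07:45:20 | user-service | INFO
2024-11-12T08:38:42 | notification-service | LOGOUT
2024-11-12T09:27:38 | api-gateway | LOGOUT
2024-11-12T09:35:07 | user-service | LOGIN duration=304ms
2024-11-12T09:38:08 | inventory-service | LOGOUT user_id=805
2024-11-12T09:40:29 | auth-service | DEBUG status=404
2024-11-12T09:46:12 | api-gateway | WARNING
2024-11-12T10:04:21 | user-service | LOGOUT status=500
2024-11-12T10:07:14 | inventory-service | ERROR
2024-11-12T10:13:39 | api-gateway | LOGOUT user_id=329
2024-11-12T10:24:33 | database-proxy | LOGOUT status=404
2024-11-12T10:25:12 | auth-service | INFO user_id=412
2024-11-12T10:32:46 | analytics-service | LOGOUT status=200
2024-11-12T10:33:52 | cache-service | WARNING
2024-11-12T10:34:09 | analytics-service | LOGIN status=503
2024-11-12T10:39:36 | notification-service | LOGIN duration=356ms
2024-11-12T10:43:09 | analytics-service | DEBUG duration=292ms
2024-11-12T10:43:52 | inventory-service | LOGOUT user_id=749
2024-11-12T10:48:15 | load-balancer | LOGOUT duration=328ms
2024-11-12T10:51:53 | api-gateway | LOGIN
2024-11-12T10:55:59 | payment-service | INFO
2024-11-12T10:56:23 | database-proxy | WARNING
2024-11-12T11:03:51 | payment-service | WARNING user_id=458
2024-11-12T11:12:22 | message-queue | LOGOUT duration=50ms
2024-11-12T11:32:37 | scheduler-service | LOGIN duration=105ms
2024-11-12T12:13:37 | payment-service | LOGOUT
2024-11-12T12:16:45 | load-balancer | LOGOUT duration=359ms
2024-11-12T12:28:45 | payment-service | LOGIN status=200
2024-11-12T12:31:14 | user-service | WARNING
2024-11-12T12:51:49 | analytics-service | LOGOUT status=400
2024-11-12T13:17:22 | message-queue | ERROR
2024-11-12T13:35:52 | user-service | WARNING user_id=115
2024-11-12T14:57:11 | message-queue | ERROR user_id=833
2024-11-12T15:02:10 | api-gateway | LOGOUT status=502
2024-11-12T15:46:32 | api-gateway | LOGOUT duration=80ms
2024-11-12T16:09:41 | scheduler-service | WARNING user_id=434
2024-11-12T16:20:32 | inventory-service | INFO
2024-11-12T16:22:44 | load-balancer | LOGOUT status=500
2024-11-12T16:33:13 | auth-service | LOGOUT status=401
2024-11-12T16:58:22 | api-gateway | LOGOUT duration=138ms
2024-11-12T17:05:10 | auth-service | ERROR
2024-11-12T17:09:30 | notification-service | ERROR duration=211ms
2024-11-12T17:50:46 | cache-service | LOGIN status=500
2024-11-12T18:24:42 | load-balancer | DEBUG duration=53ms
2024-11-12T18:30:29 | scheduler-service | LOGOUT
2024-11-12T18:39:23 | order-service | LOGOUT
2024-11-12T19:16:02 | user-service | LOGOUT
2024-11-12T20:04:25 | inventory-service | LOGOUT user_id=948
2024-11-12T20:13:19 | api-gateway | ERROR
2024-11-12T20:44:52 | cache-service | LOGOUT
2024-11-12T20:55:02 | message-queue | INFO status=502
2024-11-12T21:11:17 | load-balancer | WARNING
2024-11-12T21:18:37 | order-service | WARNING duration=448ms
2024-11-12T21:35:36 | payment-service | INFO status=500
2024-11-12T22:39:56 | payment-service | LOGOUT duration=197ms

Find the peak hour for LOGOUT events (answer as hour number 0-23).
10

To find the peak hour:

1. Group all LOGOUT events by hour
2. Count events in each hour
3. Find hour with maximum count
4. Peak hour: 10 (with 6 events)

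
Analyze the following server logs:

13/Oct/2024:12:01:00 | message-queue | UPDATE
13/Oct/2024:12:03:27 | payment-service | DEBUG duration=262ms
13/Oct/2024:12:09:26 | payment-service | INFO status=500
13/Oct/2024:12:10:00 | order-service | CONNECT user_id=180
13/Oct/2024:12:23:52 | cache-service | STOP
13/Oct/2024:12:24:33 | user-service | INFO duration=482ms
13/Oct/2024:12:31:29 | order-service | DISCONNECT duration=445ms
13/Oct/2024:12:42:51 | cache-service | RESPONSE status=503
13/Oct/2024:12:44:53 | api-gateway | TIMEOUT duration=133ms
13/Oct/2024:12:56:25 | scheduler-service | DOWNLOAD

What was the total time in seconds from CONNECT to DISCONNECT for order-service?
1289

To calculate state duration:

1. Find CONNECT event for order-service: 13/Oct/2024:12:10:00
2. Find DISCONNECT event for order-service: 13/Oct/2024:12:31:29
3. Calculate duration: 13/Oct/2024:12:31:29 - 13/Oct/2024:12:10:00 = 1289 seconds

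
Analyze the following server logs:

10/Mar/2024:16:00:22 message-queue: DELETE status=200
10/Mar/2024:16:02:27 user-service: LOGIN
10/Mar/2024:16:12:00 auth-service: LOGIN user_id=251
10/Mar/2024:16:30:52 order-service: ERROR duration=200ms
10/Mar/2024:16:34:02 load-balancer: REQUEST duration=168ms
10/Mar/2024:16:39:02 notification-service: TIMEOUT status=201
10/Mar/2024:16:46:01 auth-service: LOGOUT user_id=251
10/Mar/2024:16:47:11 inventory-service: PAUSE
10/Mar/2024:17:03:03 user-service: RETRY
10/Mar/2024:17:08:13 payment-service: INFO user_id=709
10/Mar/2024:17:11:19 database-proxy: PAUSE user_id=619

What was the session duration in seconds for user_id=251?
2041

To calculate session duration:

1. Find LOGIN event for user_id=251: 10/Mar/2024:16:12:00
2. Find LOGOUT event for user_id=251: 10/Mar/2024:16:46:01
3. Session duration: 10/Mar/2024:16:46:01 - 10/Mar/2024:16:12:00 = 2041 seconds (34 minutes)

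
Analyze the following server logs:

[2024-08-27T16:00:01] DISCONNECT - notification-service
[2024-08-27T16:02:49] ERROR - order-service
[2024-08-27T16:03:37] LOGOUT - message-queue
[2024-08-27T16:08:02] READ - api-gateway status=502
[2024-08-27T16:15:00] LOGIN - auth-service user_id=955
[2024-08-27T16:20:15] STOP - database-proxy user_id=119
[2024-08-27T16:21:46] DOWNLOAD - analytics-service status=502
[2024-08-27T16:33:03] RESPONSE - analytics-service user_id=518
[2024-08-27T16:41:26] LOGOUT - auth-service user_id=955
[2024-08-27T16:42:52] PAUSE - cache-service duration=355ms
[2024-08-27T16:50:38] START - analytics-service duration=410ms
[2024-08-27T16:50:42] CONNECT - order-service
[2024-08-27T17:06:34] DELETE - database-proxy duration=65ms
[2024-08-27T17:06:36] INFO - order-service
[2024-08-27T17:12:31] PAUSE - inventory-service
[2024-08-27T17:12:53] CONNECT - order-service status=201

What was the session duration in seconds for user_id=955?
1586

To calculate session duration:

1. Find LOGIN event for user_id=955: 2024-08-27T16:15:00
2. Find LOGOUT event for user_id=955: 2024-08-27T16:41:26
3. Session duration: 2024-08-27T16:41:26 - 2024-08-27T16:15:00 = 1586 seconds (26 minutes)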